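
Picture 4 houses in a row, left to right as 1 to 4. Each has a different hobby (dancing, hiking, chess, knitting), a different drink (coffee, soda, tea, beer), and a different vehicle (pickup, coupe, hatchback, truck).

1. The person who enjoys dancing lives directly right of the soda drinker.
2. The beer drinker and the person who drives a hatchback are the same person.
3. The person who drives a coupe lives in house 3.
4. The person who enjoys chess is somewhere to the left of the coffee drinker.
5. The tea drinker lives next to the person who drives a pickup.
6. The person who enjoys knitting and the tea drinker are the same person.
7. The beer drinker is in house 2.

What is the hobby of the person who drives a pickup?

hiking

Clue 3: the person who drives a coupe is in house 3.
From clue 7, the beer drinker must be in house 2.
Clue 2: the person who drives a hatchback is in house 2.
House 4's drink must be coffee (nothing else left).
The only vehicle still possible for house 1 is truck.
So house 4 gets pickup for vehicle.
By clue 5, the tea drinker is in house 3.
Clue 6 places the person who enjoys knitting in house 3.
So house 1 gets soda for drink.
Clue 1 places the person who enjoys dancing in house 2.
So house 1 gets chess for hobby.
The only hobby still possible for house 4 is hiking.
So: house 1 = chess/soda/truck, house 2 = dancing/beer/hatchback, house 3 = knitting/tea/coupe, house 4 = hiking/coffee/pickup.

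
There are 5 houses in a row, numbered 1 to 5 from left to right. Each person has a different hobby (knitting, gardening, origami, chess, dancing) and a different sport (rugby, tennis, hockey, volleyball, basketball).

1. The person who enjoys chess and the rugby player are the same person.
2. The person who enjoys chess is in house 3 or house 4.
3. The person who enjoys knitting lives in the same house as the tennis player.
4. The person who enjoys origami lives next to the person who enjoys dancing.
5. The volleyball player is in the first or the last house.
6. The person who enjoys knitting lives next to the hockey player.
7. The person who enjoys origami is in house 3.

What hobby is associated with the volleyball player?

gardening

By clue 7, the person who enjoys origami is in house 3.
So house 4 gets chess for hobby.
From clue 1, the rugby player must be in house 4.
By clue 4, the person who enjoys dancing is in house 2.
Clue 6 places the person who enjoys knitting in house 1.
From clue 6, the hockey player must be in house 2.
House 5's hobby must be gardening (nothing else left).
So house 3 gets basketball for sport.
Clue 3: the tennis player is in house 1.
That leaves volleyball as the sport for house 5.
So: house 1 = knitting/tennis, house 2 = dancing/hockey, house 3 = origami/basketball, house 4 = chess/rugby, house 5 = gardening/volleyball.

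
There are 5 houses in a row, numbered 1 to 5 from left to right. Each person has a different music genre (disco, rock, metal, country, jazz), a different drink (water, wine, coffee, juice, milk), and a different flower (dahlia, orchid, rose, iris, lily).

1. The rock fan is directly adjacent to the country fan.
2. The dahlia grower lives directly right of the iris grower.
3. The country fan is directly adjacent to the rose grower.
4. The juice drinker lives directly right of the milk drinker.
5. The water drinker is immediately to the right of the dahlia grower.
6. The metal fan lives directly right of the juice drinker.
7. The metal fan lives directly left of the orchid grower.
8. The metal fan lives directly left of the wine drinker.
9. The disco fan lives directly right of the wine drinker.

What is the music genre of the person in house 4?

Clue 9: the disco fan is in house 5.
Clue 9 places the wine drinker in house 4.
From clue 8, the metal fan must be in house 3.
By clue 6, the juice drinker is in house 2.
From clue 7, the orchid grower must be in house 4.
So house 4 gets jazz for music genre.
House 1 drink: only milk fits.
House 5's flower must be lily (nothing else left).
Clue 2 places the iris grower in house 1.
Clue 5 places the water drinker in house 3.
House 5's drink must be coffee (nothing else left).
House 2's flower must be dahlia (nothing else left).
House 3's flower must be rose (nothing else left).
Clue 3: the country fan is in house 2.
That leaves rock as the music genre for house 1.
So: house 1 = rock/milk/iris, house 2 = country/juice/dahlia, house 3 = metal/water/rose, house 4 = jazz/wine/orchid, house 5 = disco/coffee/lily.

jazz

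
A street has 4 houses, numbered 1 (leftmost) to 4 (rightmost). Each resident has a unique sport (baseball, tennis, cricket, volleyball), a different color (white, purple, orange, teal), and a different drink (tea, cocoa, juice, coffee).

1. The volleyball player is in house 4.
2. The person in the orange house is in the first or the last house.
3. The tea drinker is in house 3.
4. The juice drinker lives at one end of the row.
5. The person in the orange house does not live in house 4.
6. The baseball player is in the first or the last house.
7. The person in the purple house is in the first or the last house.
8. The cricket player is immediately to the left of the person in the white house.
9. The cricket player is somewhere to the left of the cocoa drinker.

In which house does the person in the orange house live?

1

Clue 1: the volleyball player is in house 4.
The tea drinker is in house 3 (clue 3).
From clue 5, the person in the orange house must be in house 1.
That leaves baseball as the sport for house 1.
House 4's color must be purple (nothing else left).
From clue 8, the cricket player must be in house 2.
Clue 8: the person in the white house is in house 3.
Clue 9: the cocoa drinker is in house 4.
That leaves tennis as the sport for house 3.
So house 2 gets teal for color.
House 1's drink must be juice (nothing else left).
House 2 drink: only coffee fits.
So: house 1 = baseball/orange/juice, house 2 = cricket/teal/coffee, house 3 = tennis/white/tea, house 4 = volleyball/purple/cocoa.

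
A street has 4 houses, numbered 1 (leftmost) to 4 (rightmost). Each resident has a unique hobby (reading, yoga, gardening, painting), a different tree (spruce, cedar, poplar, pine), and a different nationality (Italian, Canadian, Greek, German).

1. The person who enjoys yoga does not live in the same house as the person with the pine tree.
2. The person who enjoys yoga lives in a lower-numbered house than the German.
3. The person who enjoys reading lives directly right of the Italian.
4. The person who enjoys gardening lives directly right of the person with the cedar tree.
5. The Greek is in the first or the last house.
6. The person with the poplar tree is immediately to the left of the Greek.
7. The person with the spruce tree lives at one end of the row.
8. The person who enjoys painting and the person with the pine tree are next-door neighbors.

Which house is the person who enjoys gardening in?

2

The person with the poplar tree is in house 3 (clue 6).
Clue 6 places the Greek in house 4.
House 4 hobby: only reading fits.
By clue 3, the Italian is in house 3.
The only nationality still possible for house 1 is Canadian.
House 2's nationality must be German (nothing else left).
By clue 2, the person who enjoys yoga is in house 1.
From clue 8, the person who enjoys painting must be in house 3.
House 2 hobby: only gardening fits.
By clue 4, the person with the cedar tree is in house 1.
House 2 tree: only pine fits.
The only tree still possible for house 4 is spruce.
So: house 1 = yoga/cedar/Canadian, house 2 = gardening/pine/German, house 3 = painting/poplar/Italian, house 4 = reading/spruce/Greek.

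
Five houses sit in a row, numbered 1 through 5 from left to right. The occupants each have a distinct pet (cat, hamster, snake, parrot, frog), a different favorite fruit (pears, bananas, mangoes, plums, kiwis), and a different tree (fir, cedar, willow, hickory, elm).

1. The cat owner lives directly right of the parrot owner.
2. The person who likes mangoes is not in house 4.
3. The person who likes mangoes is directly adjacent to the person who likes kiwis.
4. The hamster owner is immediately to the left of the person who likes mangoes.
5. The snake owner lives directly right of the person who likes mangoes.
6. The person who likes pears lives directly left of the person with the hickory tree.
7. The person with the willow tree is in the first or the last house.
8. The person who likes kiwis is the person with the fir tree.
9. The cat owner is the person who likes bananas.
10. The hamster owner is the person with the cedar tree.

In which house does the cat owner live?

The hamster owner is narrowed to house 1 or 2; consider each.
Placing it in house 2 leads to a contradiction, so it's in house 1.
Clue 4: the person who likes mangoes is in house 2.
By clue 5, the snake owner is in house 3.
The person with the cedar tree is in house 1 (clue 10).
House 5's tree must be willow (nothing else left).
By clue 1, the cat owner is in house 5.
The parrot owner is in house 4 (clue 1).
The person who likes kiwis is in house 3 (clue 8).
By clue 8, the person with the fir tree is in house 3.
Clue 9: the person who likes bananas is in house 5.
House 2 pet: only frog fits.
The only favorite fruit still possible for house 4 is plums.
Clue 6 places the person with the hickory tree in house 2.
House 1 favorite fruit: only pears fits.
That leaves elm as the tree for house 4.
So: house 1 = hamster/pears/cedar, house 2 = frog/mangoes/hickory, house 3 = snake/kiwis/fir, house 4 = parrot/plums/elm, house 5 = cat/bananas/willow.

5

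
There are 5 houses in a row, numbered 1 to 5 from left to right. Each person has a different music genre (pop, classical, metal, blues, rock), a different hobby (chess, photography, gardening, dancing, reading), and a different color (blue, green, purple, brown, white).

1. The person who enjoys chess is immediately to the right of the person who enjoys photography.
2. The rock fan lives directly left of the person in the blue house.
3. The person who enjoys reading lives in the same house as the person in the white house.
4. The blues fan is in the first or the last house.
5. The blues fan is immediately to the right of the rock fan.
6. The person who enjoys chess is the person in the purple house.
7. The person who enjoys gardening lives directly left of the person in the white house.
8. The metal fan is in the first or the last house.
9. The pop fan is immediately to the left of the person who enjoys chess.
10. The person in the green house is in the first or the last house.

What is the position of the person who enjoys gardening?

1

Clue 5 places the blues fan in house 5.
By clue 5, the rock fan is in house 4.
By clue 2, the person in the blue house is in house 5.
The only music genre still possible for house 1 is metal.
House 1's color must be green (nothing else left).
The only hobby still possible for house 5 is dancing.
The only hobby still possible for house 1 is gardening.
Clue 7: the person in the white house is in house 2.
By clue 3, the person who enjoys reading is in house 2.
That leaves chess as the hobby for house 4.
Clue 6 places the person in the purple house in house 4.
The pop fan is in house 3 (clue 9).
House 2's music genre must be classical (nothing else left).
That leaves photography as the hobby for house 3.
That leaves brown as the color for house 3.
So: house 1 = metal/gardening/green, house 2 = classical/reading/white, house 3 = pop/photography/brown, house 4 = rock/chess/purple, house 5 = blues/dancing/blue.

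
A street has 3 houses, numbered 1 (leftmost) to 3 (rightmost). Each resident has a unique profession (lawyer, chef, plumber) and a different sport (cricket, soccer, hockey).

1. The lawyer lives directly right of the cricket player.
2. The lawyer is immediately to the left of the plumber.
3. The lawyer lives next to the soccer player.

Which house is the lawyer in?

2

Clue 2 places the lawyer in house 2.
The plumber is in house 3 (clue 2).
That leaves chef as the profession for house 1.
Clue 1: the cricket player is in house 1.
House 2 sport: only hockey fits.
That leaves soccer as the sport for house 3.
So: house 1 = chef/cricket, house 2 = lawyer/hockey, house 3 = plumber/soccer.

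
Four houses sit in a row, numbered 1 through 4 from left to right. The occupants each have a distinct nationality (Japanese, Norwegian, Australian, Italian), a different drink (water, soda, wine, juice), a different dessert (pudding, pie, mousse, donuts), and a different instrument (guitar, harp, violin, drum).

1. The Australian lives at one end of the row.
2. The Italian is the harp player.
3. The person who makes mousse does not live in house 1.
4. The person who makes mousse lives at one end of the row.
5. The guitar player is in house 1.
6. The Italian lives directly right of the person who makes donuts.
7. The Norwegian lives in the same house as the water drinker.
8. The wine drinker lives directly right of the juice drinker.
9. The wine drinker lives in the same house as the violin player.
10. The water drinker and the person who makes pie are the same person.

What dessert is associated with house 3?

pudding

Clue 4: the person who makes mousse is in house 4.
Clue 5 places the guitar player in house 1.
The Australian is narrowed to house 1 or 4; consider each.
Placing it in house 1 leads to a contradiction, so it's in house 4.
The Italian is narrowed to house 2 or 3; consider each.
Placing it in house 2 leads to a contradiction, so it's in house 3.
The harp player is in house 3 (clue 2).
Clue 6 places the person who makes donuts in house 2.
From clue 10, the water drinker must be in house 1.
By clue 10, the person who makes pie is in house 1.
That leaves pudding as the dessert for house 3.
From clue 7, the Norwegian must be in house 1.
Clue 8 places the wine drinker in house 4.
By clue 8, the juice drinker is in house 3.
Clue 9 places the violin player in house 4.
House 2's nationality must be Japanese (nothing else left).
The only drink still possible for house 2 is soda.
So house 2 gets drum for instrument.
So: house 1 = Norwegian/water/pie/guitar, house 2 = Japanese/soda/donuts/drum, house 3 = Italian/juice/pudding/harp, house 4 = Australian/wine/mousse/violin.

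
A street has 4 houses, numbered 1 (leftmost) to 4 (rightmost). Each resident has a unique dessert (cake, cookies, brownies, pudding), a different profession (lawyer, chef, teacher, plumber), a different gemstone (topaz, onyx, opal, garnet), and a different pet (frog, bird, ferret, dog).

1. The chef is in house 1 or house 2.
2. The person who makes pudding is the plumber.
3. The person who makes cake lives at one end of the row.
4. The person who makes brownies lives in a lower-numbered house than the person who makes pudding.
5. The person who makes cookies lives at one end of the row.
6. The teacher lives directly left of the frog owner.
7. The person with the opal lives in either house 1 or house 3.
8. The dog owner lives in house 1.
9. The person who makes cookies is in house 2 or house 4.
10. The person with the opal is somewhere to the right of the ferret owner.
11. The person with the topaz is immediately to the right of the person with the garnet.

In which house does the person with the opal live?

3

From clue 8, the dog owner must be in house 1.
Clue 9: the person who makes cookies is in house 4.
Clue 10 places the person with the opal in house 3.
Clue 11: the person with the topaz is in house 2.
Clue 11 places the person with the garnet in house 1.
House 1 dessert: only cake fits.
House 2 dessert: only brownies fits.
House 3's dessert must be pudding (nothing else left).
House 4 profession: only lawyer fits.
House 4's gemstone must be onyx (nothing else left).
The only pet still possible for house 2 is ferret.
The plumber is in house 3 (clue 2).
House 1 profession: only chef fits.
House 2's profession must be teacher (nothing else left).
From clue 6, the frog owner must be in house 3.
So house 4 gets bird for pet.
So: house 1 = cake/chef/garnet/dog, house 2 = brownies/teacher/topaz/ferret, house 3 = pudding/plumber/opal/frog, house 4 = cookies/lawyer/onyx/bird.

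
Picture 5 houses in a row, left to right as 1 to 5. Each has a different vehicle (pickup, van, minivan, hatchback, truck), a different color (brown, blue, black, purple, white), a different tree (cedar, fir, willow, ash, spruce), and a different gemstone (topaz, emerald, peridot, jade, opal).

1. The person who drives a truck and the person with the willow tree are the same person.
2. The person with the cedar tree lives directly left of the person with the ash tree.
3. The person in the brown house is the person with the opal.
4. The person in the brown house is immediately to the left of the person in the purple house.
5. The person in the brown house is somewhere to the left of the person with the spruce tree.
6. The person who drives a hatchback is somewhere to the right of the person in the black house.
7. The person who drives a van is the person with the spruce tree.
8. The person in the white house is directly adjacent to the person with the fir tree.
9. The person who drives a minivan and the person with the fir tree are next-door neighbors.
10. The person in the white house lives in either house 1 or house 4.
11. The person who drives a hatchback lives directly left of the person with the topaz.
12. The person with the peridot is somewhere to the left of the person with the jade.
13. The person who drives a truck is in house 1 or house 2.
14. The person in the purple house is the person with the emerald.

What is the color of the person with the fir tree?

black

The person who drives a truck is narrowed to house 1 or 2; consider each.
Placing it in house 2 leads to a contradiction, so it's in house 1.
From clue 1, the person with the willow tree must be in house 1.
The person in the white house is narrowed to house 1 or 4; consider each.
Placing it in house 4 leads to a contradiction, so it's in house 1.
By clue 8, the person with the fir tree is in house 2.
The person who drives a minivan is in house 3 (clue 9).
By clue 6, the person who drives a hatchback is in house 4.
Clue 11 places the person with the topaz in house 5.
So house 2 gets pickup for vehicle.
House 5's vehicle must be van (nothing else left).
That leaves cedar as the tree for house 3.
House 1 gemstone: only peridot fits.
By clue 2, the person with the ash tree is in house 4.
From clue 7, the person with the spruce tree must be in house 5.
House 5's color must be blue (nothing else left).
The only color still possible for house 4 is purple.
By clue 4, the person in the brown house is in house 3.
The person with the emerald is in house 4 (clue 14).
House 2's color must be black (nothing else left).
Clue 3 places the person with the opal in house 3.
House 2 gemstone: only jade fits.
So: house 1 = truck/white/willow/peridot, house 2 = pickup/black/fir/jade, house 3 = minivan/brown/cedar/opal, house 4 = hatchback/purple/ash/emerald, house 5 = van/blue/spruce/topaz.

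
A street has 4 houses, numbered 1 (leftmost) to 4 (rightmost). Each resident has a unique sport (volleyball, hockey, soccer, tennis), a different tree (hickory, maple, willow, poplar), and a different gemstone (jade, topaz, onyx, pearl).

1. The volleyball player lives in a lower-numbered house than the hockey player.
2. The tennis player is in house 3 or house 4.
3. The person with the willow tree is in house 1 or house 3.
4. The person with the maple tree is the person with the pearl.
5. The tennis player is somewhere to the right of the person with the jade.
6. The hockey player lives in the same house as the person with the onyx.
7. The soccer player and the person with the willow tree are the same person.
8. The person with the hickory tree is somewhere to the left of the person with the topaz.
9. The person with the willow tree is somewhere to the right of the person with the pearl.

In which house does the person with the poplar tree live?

Clue 9: the person with the willow tree is in house 3.
The soccer player is in house 3 (clue 7).
House 1 sport: only volleyball fits.
The only sport still possible for house 2 is hockey.
House 4's sport must be tennis (nothing else left).
That leaves poplar as the tree for house 4.
Clue 6 places the person with the onyx in house 2.
So house 1 gets pearl for gemstone.
So house 4 gets topaz for gemstone.
The person with the maple tree is in house 1 (clue 4).
So house 2 gets hickory for tree.
So house 3 gets jade for gemstone.
So: house 1 = volleyball/maple/pearl, house 2 = hockey/hickory/onyx, house 3 = soccer/willow/jade, house 4 = tennis/poplar/topaz.

4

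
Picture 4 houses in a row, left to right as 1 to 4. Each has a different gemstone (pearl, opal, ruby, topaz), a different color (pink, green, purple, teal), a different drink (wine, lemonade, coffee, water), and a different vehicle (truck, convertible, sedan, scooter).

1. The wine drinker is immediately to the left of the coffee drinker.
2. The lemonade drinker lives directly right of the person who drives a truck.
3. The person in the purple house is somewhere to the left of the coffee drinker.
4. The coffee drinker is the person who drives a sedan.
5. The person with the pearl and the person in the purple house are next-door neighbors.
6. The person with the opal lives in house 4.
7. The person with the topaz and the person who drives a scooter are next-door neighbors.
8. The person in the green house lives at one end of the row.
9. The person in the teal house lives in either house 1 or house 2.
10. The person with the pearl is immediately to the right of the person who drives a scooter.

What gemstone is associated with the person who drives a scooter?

ruby

Clue 6 places the person with the opal in house 4.
The person with the pearl is narrowed to house 2 or 3; consider each.
Placing it in house 2 leads to a contradiction, so it's in house 3.
By clue 5, the person in the purple house is in house 2.
From clue 10, the person who drives a scooter must be in house 2.
So house 1 gets teal for color.
The only color still possible for house 3 is pink.
The only color still possible for house 4 is green.
Clue 7 places the person with the topaz in house 1.
That leaves ruby as the gemstone for house 2.
So house 1 gets water for drink.
The coffee drinker is narrowed to house 3 or 4; consider each.
Placing it in house 3 leads to a contradiction, so it's in house 4.
From clue 1, the wine drinker must be in house 3.
Clue 4: the person who drives a sedan is in house 4.
That leaves lemonade as the drink for house 2.
Clue 2: the person who drives a truck is in house 1.
House 3's vehicle must be convertible (nothing else left).
So: house 1 = topaz/teal/water/truck, house 2 = ruby/purple/lemonade/scooter, house 3 = pearl/pink/wine/convertible, house 4 = opal/green/coffee/sedan.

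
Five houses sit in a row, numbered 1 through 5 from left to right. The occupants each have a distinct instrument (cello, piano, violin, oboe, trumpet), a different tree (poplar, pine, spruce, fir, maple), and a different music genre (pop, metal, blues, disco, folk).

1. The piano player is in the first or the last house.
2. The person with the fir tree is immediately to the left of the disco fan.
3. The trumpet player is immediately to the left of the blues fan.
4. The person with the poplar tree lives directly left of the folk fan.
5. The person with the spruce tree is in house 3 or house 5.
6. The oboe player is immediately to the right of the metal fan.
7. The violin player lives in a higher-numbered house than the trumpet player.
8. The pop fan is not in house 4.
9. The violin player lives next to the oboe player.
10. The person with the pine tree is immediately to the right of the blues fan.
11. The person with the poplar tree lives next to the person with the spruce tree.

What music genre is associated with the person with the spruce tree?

The piano player is narrowed to house 1 or 5; consider each.
Placing it in house 5 leads to a contradiction, so it's in house 1.
The trumpet player is narrowed to house 2 or 3; consider each.
Placing it in house 2 leads to a contradiction, so it's in house 3.
The blues fan is in house 4 (clue 3).
By clue 10, the person with the pine tree is in house 5.
That leaves cello as the instrument for house 2.
House 3 tree: only spruce fits.
Clue 6: the oboe player is in house 4.
From clue 6, the metal fan must be in house 3.
From clue 9, the violin player must be in house 5.
That leaves pop as the music genre for house 1.
So house 2 gets disco for music genre.
That leaves folk as the music genre for house 5.
Clue 2: the person with the fir tree is in house 1.
From clue 4, the person with the poplar tree must be in house 4.
The only tree still possible for house 2 is maple.
So: house 1 = piano/fir/pop, house 2 = cello/maple/disco, house 3 = trumpet/spruce/metal, house 4 = oboe/poplar/blues, house 5 = violin/pine/folk.

metal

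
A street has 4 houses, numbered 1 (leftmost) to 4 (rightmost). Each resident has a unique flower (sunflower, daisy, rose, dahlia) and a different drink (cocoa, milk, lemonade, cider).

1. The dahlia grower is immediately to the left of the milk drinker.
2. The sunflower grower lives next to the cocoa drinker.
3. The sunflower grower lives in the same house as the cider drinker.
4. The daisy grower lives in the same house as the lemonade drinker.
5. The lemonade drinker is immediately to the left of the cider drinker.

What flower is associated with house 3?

dahlia

The dahlia grower is narrowed to house 1 or 2 or 3; consider each.
Placing it in house 1 and house 2 leads to a contradiction, so it's in house 3.
From clue 1, the milk drinker must be in house 4.
The sunflower grower is in house 2 (clue 3).
Clue 3: the cider drinker is in house 2.
Clue 5 places the lemonade drinker in house 1.
So house 1 gets daisy for flower.
House 4's flower must be rose (nothing else left).
So house 3 gets cocoa for drink.
So: house 1 = daisy/lemonade, house 2 = sunflower/cider, house 3 = dahlia/cocoa, house 4 = rose/milk.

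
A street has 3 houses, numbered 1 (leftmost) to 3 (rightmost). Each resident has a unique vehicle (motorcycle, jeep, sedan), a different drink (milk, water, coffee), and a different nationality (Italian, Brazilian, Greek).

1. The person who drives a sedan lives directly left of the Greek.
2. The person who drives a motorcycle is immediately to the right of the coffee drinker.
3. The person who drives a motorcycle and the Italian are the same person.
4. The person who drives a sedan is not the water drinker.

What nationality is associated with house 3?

Italian

That leaves Brazilian as the nationality for house 1.
The person who drives a motorcycle is narrowed to house 2 or 3; consider each.
Placing it in house 2 leads to a contradiction, so it's in house 3.
Clue 2 places the coffee drinker in house 2.
The Italian is in house 3 (clue 3).
House 2's nationality must be Greek (nothing else left).
Clue 1: the person who drives a sedan is in house 1.
Clue 4 places the water drinker in house 3.
House 2's vehicle must be jeep (nothing else left).
House 1's drink must be milk (nothing else left).
So: house 1 = sedan/milk/Brazilian, house 2 = jeep/coffee/Greek, house 3 = motorcycle/water/Italian.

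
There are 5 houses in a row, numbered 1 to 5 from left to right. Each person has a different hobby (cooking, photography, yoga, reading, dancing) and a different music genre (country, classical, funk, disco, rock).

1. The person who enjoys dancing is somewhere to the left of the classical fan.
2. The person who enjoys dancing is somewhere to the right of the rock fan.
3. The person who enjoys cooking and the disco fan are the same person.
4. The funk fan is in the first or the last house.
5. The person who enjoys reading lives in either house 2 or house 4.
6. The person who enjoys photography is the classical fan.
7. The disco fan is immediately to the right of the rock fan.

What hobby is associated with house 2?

That leaves yoga as the hobby for house 1.
House 5 hobby: only photography fits.
Clue 6: the classical fan is in house 5.
The only music genre still possible for house 1 is funk.
So house 2 gets reading for hobby.
The person who enjoys cooking is narrowed to house 3 or 4; consider each.
Placing it in house 4 leads to a contradiction, so it's in house 3.
The disco fan is in house 3 (clue 3).
By clue 7, the rock fan is in house 2.
So house 4 gets dancing for hobby.
House 4's music genre must be country (nothing else left).
So: house 1 = yoga/funk, house 2 = reading/rock, house 3 = cooking/disco, house 4 = dancing/country, house 5 = photography/classical.

reading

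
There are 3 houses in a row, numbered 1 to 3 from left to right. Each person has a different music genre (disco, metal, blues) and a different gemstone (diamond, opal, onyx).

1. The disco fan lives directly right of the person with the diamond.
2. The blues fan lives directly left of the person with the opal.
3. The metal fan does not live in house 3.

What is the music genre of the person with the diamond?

So house 3 gets disco for music genre.
By clue 1, the person with the diamond is in house 2.
That leaves onyx as the gemstone for house 1.
House 3 gemstone: only opal fits.
Clue 2 places the blues fan in house 2.
The only music genre still possible for house 1 is metal.
So: house 1 = metal/onyx, house 2 = blues/diamond, house 3 = disco/opal.

blues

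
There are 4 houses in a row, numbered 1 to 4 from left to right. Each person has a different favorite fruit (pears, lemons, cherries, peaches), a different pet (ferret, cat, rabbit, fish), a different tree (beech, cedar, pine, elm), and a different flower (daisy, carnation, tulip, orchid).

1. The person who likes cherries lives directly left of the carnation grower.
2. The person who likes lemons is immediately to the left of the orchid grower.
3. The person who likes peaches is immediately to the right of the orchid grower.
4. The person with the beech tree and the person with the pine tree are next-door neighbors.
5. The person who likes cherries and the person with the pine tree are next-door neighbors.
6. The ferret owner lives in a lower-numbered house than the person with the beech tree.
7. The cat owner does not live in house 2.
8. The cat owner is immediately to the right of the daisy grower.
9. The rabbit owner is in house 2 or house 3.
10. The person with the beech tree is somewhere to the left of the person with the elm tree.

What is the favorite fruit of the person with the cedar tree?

House 1 flower: only tulip fits.
House 4's flower must be carnation (nothing else left).
Clue 1: the person who likes cherries is in house 3.
House 4's favorite fruit must be peaches (nothing else left).
House 1's tree must be cedar (nothing else left).
The orchid grower is in house 3 (clue 3).
From clue 4, the person with the beech tree must be in house 3.
The person with the elm tree is in house 4 (clue 10).
House 2 tree: only pine fits.
House 2 flower: only daisy fits.
Clue 2 places the person who likes lemons in house 2.
The cat owner is in house 3 (clue 8).
That leaves pears as the favorite fruit for house 1.
The only pet still possible for house 2 is rabbit.
That leaves fish as the pet for house 4.
So house 1 gets ferret for pet.
So: house 1 = pears/ferret/cedar/tulip, house 2 = lemons/rabbit/pine/daisy, house 3 = cherries/cat/beech/orchid, house 4 = peaches/fish/elm/carnation.

pears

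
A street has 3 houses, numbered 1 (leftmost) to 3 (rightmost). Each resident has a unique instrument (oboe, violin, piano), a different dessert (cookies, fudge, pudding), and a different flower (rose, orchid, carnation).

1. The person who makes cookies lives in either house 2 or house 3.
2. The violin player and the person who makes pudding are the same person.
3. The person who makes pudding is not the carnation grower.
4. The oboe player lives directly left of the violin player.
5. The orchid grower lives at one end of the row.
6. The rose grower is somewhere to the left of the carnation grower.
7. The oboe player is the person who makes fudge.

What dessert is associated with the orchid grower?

So house 1 gets fudge for dessert.
Clue 7 places the oboe player in house 1.
From clue 4, the violin player must be in house 2.
House 3's instrument must be piano (nothing else left).
Clue 2 places the person who makes pudding in house 2.
The carnation grower is in house 3 (clue 3).
That leaves cookies as the dessert for house 3.
That leaves rose as the flower for house 2.
House 1 flower: only orchid fits.
So: house 1 = oboe/fudge/orchid, house 2 = violin/pudding/rose, house 3 = piano/cookies/carnation.

fudge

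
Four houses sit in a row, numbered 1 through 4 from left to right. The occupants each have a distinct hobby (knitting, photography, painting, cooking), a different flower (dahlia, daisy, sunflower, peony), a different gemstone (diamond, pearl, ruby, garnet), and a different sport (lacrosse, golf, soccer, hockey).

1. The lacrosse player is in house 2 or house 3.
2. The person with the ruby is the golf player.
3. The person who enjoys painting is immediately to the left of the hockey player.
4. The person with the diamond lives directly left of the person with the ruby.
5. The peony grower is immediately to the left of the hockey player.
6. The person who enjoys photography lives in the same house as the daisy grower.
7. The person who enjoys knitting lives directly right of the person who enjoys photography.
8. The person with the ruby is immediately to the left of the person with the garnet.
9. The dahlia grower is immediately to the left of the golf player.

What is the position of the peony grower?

3

That leaves soccer as the sport for house 1.
House 4 flower: only sunflower fits.
House 4 sport: only hockey fits.
Clue 3: the person who enjoys painting is in house 3.
Clue 5: the peony grower is in house 3.
By clue 7, the person who enjoys knitting is in house 2.
Clue 7 places the person who enjoys photography in house 1.
House 4's hobby must be cooking (nothing else left).
By clue 6, the daisy grower is in house 1.
House 2's flower must be dahlia (nothing else left).
The golf player is in house 3 (clue 9).
The only sport still possible for house 2 is lacrosse.
From clue 2, the person with the ruby must be in house 3.
Clue 4: the person with the diamond is in house 2.
The person with the garnet is in house 4 (clue 8).
So house 1 gets pearl for gemstone.
So: house 1 = photography/daisy/pearl/soccer, house 2 = knitting/dahlia/diamond/lacrosse, house 3 = painting/peony/ruby/golf, house 4 = cooking/sunflower/garnet/hockey.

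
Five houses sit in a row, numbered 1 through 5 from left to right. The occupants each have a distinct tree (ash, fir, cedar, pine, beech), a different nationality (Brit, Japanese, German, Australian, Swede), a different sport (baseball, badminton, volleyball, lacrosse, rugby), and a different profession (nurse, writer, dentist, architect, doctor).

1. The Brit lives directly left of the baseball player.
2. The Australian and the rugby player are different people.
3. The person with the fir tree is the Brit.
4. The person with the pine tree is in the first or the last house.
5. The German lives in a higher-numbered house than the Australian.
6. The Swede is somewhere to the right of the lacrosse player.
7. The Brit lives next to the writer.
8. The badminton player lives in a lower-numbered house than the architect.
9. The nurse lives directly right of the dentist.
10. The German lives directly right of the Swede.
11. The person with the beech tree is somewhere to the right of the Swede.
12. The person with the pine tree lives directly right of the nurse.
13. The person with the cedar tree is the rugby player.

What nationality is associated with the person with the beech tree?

Clue 12: the person with the pine tree is in house 5.
By clue 12, the nurse is in house 4.
From clue 9, the dentist must be in house 3.
So house 5 gets Japanese for nationality.
The person with the beech tree is narrowed to house 3 or 4; consider each.
Placing it in house 3 leads to a contradiction, so it's in house 4.
House 4's nationality must be German (nothing else left).
Clue 10 places the Swede in house 3.
House 5 sport: only volleyball fits.
So house 4 gets badminton for sport.
Clue 8 places the architect in house 5.
The person with the fir tree is narrowed to house 1 or 2; consider each.
Placing it in house 2 leads to a contradiction, so it's in house 1.
Clue 3: the Brit is in house 1.
From clue 7, the writer must be in house 2.
House 2's nationality must be Australian (nothing else left).
House 1 profession: only doctor fits.
By clue 1, the baseball player is in house 2.
From clue 13, the person with the cedar tree must be in house 3.
Clue 13 places the rugby player in house 3.
The only tree still possible for house 2 is ash.
House 1 sport: only lacrosse fits.
So: house 1 = fir/Brit/lacrosse/doctor, house 2 = ash/Australian/baseball/writer, house 3 = cedar/Swede/rugby/dentist, house 4 = beech/German/badminton/nurse, house 5 = pine/Japanese/volleyball/architect.

German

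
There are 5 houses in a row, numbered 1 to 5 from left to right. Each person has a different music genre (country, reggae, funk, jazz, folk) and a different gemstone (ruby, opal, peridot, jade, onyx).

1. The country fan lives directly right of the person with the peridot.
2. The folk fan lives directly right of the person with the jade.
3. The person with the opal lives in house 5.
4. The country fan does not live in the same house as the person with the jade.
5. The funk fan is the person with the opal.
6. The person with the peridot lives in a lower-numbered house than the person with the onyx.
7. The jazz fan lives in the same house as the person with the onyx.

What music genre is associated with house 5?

From clue 3, the person with the opal must be in house 5.
By clue 5, the funk fan is in house 5.
That leaves reggae as the music genre for house 1.
The country fan is narrowed to house 2 or 3 or 4; consider each.
Placing it in house 2 and house 4 leads to a contradiction, so it's in house 3.
Clue 1: the person with the peridot is in house 2.
House 2's music genre must be folk (nothing else left).
That leaves jazz as the music genre for house 4.
So house 1 gets jade for gemstone.
From clue 7, the person with the onyx must be in house 4.
The only gemstone still possible for house 3 is ruby.
So: house 1 = reggae/jade, house 2 = folk/peridot, house 3 = country/ruby, house 4 = jazz/onyx, house 5 = funk/opal.

funk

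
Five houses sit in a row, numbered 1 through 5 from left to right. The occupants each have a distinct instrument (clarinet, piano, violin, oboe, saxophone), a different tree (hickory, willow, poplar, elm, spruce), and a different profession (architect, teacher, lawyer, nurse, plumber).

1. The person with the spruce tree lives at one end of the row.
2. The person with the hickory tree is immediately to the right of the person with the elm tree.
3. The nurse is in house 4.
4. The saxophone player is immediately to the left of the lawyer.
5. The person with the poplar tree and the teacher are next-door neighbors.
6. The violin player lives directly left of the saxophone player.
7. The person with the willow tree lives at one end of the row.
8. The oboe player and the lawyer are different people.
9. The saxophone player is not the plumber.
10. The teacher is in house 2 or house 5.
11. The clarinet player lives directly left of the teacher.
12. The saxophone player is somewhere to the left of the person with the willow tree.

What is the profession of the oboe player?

teacher

Clue 3: the nurse is in house 4.
The person with the willow tree is in house 5 (clue 12).
That leaves spruce as the tree for house 1.
So house 2 gets elm for tree.
Clue 2 places the person with the hickory tree in house 3.
The only tree still possible for house 4 is poplar.
Clue 5: the teacher is in house 5.
Clue 11 places the clarinet player in house 4.
That leaves saxophone as the instrument for house 2.
House 3 profession: only lawyer fits.
From clue 6, the violin player must be in house 1.
By clue 9, the plumber is in house 1.
House 3's instrument must be piano (nothing else left).
House 5 instrument: only oboe fits.
House 2 profession: only architect fits.
So: house 1 = violin/spruce/plumber, house 2 = saxophone/elm/architect, house 3 = piano/hickory/lawyer, house 4 = clarinet/poplar/nurse, house 5 = oboe/willow/teacher.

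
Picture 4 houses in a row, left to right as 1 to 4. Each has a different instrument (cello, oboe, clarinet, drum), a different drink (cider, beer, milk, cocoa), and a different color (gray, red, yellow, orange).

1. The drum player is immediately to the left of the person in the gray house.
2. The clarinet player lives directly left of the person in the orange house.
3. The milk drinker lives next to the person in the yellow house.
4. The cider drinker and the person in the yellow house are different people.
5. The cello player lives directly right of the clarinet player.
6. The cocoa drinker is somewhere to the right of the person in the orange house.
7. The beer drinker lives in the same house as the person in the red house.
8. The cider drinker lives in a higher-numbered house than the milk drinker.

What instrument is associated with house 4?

oboe

That leaves oboe as the instrument for house 4.
The cello player is narrowed to house 2 or 3; consider each.
Placing it in house 3 leads to a contradiction, so it's in house 2.
Clue 5: the clarinet player is in house 1.
That leaves drum as the instrument for house 3.
From clue 1, the person in the gray house must be in house 4.
From clue 2, the person in the orange house must be in house 2.
Clue 3: the milk drinker is in house 2.
The only drink still possible for house 1 is beer.
Clue 7 places the person in the red house in house 1.
That leaves yellow as the color for house 3.
By clue 4, the cider drinker is in house 4.
House 3 drink: only cocoa fits.
So: house 1 = clarinet/beer/red, house 2 = cello/milk/orange, house 3 = drum/cocoa/yellow, house 4 = oboe/cider/gray.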